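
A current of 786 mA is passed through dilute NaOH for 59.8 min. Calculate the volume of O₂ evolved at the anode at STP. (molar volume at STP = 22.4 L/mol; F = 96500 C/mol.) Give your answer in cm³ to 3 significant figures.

Q = 0.786 A × 3588 s = 2820 C
n(e⁻) = 2820 / 96500 = 0.02922 mol
2H₂O → O₂ + 4H⁺ + 4e⁻, so n(O₂) = 0.02922 / 4 = 0.007305 mol
V = 0.007305 × 22.4 = 0.1636 L
= 164 cm³

164 cm³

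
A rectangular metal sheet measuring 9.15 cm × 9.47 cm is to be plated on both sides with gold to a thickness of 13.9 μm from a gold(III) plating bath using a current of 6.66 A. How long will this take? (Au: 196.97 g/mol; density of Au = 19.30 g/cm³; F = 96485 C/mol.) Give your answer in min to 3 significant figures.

Plated area = 2 × 9.15 × 9.47 = 173.3 cm²
Volume = 173.3 × 13.9×10⁻⁴ cm = 0.2409 cm³
m(Au) = 0.2409 × 19.30 = 4.649 g
n(Au) = 4.649 / 196.97 = 0.02360 mol; n(e⁻) = 3 × 0.02360 = 0.07080 mol
Q = 0.07080 × 96485 = 6831 C
t = 6831 / 6.66 = 1026 s = 17.1 min

17.1 min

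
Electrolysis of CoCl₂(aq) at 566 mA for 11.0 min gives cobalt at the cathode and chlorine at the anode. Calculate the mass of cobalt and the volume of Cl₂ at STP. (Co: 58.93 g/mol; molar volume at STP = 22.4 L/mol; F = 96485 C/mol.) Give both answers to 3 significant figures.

Q = 0.566 × 660 = 373.6 C; n(e⁻) = 373.6 / 96485 = 0.003872 mol
Cathode: Co²⁺ + 2e⁻ → Co → n(Co) = 0.003872/2 = 0.001936 mol → 0.114 g
Anode: 2Cl⁻ → Cl₂ + 2e⁻ → n(Cl₂) = 0.003872/2 = 0.001936 mol → 0.0434 L

0.114 g Co; 0.0434 L Cl₂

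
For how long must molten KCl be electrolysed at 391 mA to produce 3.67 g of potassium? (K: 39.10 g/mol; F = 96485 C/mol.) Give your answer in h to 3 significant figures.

6.43 h

n(K) = 3.67 / 39.10 = 0.09386 mol
K⁺ + e⁻ → K, so n(e⁻) = 0.09386 mol
Q = 0.09386 × 96485 = 9056 C
t = Q / I = 9056 / 0.391 = 23160 s = 6.43 h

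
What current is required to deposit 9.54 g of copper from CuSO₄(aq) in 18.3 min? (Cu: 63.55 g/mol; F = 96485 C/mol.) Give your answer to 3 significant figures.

n(Cu) = 9.54 / 63.55 = 0.1501 mol
Cu²⁺ + 2e⁻ → Cu, so n(e⁻) = 2 × 0.1501 = 0.3002 mol
Q = 0.3002 × 96485 = 28960 C
I = Q / t = 28960 / 1098 s = 26.4 A

26.4 A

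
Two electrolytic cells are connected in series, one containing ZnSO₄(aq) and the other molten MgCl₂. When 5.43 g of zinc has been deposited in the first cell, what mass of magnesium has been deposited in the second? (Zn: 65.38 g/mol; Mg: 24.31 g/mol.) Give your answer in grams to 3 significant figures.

2.02 g

n(Zn) = 5.43 / 65.38 = 0.08305 mol
Zn²⁺ + 2e⁻ → Zn, so n(e⁻) = 2 × 0.08305 = 0.1661 mol
Since the cells are in series, n(e⁻) in the Mg cell is also 0.1661 mol.
Mg²⁺ + 2e⁻ → Mg, so n(Mg) = 0.1661 / 2 = 0.08305 mol
m(Mg) = 0.08305 × 24.31 = 2.02 g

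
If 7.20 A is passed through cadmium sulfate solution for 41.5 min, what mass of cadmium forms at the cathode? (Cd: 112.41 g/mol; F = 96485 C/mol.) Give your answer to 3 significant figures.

Q = It = 7.20 × 2490 = 17930 C
n(e⁻) = 17930 / 96485 = 0.1858 mol
Cd²⁺ + 2e⁻ → Cd, so n(Cd) = 0.1858 / 2 = 0.09290 mol
m = 0.09290 × 112.41 = 10.4 g

10.4 g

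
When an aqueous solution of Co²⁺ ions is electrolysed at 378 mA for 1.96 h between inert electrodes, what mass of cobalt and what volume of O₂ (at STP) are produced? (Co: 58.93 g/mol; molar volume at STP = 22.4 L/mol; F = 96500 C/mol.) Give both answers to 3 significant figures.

0.814 g Co; 0.155 L O₂

Q = 0.378 × 7056 = 2667 C; n(e⁻) = 2667 / 96500 = 0.02764 mol
Cathode: Co²⁺ + 2e⁻ → Co → n(Co) = 0.02764/2 = 0.01382 mol → 0.814 g
Anode: 2H₂O → O₂ + 4H⁺ + 4e⁻ → n(O₂) = 0.02764/4 = 0.006910 mol → 0.155 L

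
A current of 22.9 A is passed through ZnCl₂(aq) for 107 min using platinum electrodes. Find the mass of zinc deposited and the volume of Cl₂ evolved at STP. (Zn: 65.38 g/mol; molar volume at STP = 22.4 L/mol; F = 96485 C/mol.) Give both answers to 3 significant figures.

Q = 22.9 × 6420 = 1.470×10^5 C; n(e⁻) = 1.470×10^5 / 96485 = 1.524 mol
Cathode: Zn²⁺ + 2e⁻ → Zn → n(Zn) = 1.524/2 = 0.7620 mol → 49.8 g
Anode: 2Cl⁻ → Cl₂ + 2e⁻ → n(Cl₂) = 1.524/2 = 0.7620 mol → 17.1 L

49.8 g Zn; 17.1 L Cl₂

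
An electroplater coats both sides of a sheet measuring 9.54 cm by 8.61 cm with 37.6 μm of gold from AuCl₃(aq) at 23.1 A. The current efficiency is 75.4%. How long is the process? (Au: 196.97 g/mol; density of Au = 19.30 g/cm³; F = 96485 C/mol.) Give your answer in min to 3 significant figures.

Plated area = 2 × 9.54 × 8.61 = 164.3 cm²
Volume = 164.3 × 37.6×10⁻⁴ cm = 0.6178 cm³
m(Au) = 0.6178 × 19.30 = 11.92 g
n(Au) = 11.92 / 196.97 = 0.06052 mol; n(e⁻) = 3 × 0.06052 = 0.1816 mol
Q = 0.1816 × 96485 / 0.754 = 23240 C
t = 23240 / 23.1 = 1006 s = 16.8 min

16.8 min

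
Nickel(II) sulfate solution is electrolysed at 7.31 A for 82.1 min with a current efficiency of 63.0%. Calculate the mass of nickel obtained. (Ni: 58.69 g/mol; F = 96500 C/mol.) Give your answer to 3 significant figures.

6.90 g

Q = 7.31 × 4926 = 36010 C
n(e⁻) = 36010 / 96500 = 0.3732 mol
Ni²⁺ + 2e⁻ → Ni, so theoretical m(Ni) = 0.1866 × 58.69 = 10.95 g
Actual mass = 63.0% × 10.95 = 6.90 g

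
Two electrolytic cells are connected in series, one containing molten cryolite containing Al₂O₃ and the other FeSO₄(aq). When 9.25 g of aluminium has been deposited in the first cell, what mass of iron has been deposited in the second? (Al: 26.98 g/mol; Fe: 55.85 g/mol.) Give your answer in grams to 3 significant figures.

n(Al) = 9.25 / 26.98 = 0.3428 mol
Al³⁺ + 3e⁻ → Al, so n(e⁻) = 3 × 0.3428 = 1.028 mol
The cells are in series, so the same charge (and hence the same n(e⁻) = 1.028 mol) passes through both.
Fe²⁺ + 2e⁻ → Fe, so n(Fe) = 1.028 / 2 = 0.5140 mol
m(Fe) = 0.5140 × 55.85 = 28.7 g

28.7 g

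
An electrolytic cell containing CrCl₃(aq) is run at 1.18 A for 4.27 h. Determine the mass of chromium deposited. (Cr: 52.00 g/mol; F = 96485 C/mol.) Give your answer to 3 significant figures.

3.26 g

Charge passed = 1.18 × 15372 = 18140 C
n(e⁻) = Q/F = 18140/96485 = 0.1880 mol
Cr³⁺ + 3e⁻ → Cr, so n(Cr) = 0.1880 / 3 = 0.06267 mol
m = 0.06267 × 52.00 = 3.26 g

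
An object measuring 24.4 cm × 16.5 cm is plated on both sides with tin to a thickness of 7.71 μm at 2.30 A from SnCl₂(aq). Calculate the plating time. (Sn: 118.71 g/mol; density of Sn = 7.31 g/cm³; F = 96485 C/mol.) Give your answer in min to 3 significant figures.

Plated area = 2 × 24.4 × 16.5 = 805.2 cm²
Volume = 805.2 × 7.71×10⁻⁴ cm = 0.6208 cm³
m(Sn) = 0.6208 × 7.31 = 4.538 g
n(Sn) = 4.538 / 118.71 = 0.03823 mol; n(e⁻) = 2 × 0.03823 = 0.07646 mol
Q = 0.07646 × 96485 = 7377 C
t = 7377 / 2.30 = 3207 s = 53.5 min

53.5 min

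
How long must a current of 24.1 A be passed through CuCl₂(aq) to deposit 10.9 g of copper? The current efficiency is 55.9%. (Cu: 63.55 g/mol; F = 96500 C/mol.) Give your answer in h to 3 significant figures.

0.683 h

n(Cu) = 10.9 / 63.55 = 0.1715 mol
Cu²⁺ + 2e⁻ → Cu, so n(e⁻) = 2 × 0.1715 = 0.3430 mol
Q = 0.3430 × 96500 / 0.559 = 59210 C
t = Q / I = 59210 / 24.1 = 2457 s = 0.683 h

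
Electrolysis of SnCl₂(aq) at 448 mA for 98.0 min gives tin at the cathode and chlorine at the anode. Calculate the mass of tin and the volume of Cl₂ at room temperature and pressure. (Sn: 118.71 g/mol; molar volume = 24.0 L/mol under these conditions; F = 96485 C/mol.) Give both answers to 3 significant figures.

Q = 0.448 × 5880 = 2634 C; n(e⁻) = 2634 / 96485 = 0.02730 mol
Cathode: Sn²⁺ + 2e⁻ → Sn → n(Sn) = 0.02730/2 = 0.01365 mol → 1.62 g
Anode: 2Cl⁻ → Cl₂ + 2e⁻ → n(Cl₂) = 0.02730/2 = 0.01365 mol → 0.328 L

1.62 g Sn; 0.328 L Cl₂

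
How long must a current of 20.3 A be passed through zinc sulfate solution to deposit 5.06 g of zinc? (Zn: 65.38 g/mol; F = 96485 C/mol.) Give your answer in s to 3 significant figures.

n(Zn) = 5.06 / 65.38 = 0.07739 mol
Zn²⁺ + 2e⁻ → Zn, so n(e⁻) = 2 × 0.07739 = 0.1548 mol
Q = 0.1548 × 96485 = 14940 C
t = Q / I = 14940 / 20.3 = 736.0 s

736 s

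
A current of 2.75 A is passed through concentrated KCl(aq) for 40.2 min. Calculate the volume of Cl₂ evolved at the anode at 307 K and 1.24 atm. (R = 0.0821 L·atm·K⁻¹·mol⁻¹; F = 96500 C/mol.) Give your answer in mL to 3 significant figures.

Charge passed = 2.75 × 2412 = 6633 C
n(e⁻) = Q/F = 6633/96500 = 0.06874 mol
2Cl⁻ → Cl₂ + 2e⁻, so n(Cl₂) = 0.06874 / 2 = 0.03437 mol
V = nRT/P = 0.03437 × 0.0821 × 307 / 1.24 = 0.6986 L
= 699 mL

699 mL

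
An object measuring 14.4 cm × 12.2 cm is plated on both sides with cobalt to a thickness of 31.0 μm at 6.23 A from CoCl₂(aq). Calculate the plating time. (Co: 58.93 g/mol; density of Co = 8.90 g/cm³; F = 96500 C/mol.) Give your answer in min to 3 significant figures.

84.9 min

Plated area = 2 × 14.4 × 12.2 = 351.4 cm²
Volume = 351.4 × 31.0×10⁻⁴ cm = 1.089 cm³
m(Co) = 1.089 × 8.90 = 9.692 g
n(Co) = 9.692 / 58.93 = 0.1645 mol; n(e⁻) = 2 × 0.1645 = 0.3290 mol
Q = 0.3290 × 96500 = 31750 C
t = 31750 / 6.23 = 5096 s = 84.9 min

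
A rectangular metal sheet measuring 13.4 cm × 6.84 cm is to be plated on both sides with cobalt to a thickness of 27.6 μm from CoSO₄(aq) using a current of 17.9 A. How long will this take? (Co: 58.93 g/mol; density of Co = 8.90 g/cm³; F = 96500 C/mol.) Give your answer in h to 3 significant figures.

0.229 h

Plated area = 2 × 13.4 × 6.84 = 183.3 cm²
Volume = 183.3 × 27.6×10⁻⁴ cm = 0.5059 cm³
m(Co) = 0.5059 × 8.90 = 4.503 g
n(Co) = 4.503 / 58.93 = 0.07641 mol; n(e⁻) = 2 × 0.07641 = 0.1528 mol
Q = 0.1528 × 96500 = 14750 C
t = 14750 / 17.9 = 824.0 s = 0.229 h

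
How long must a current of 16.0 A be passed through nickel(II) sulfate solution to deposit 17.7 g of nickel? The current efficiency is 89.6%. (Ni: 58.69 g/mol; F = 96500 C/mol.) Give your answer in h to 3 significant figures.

1.13 h

n(Ni) = 17.7 / 58.69 = 0.3016 mol
Ni²⁺ + 2e⁻ → Ni, so n(e⁻) = 2 × 0.3016 = 0.6032 mol
Q = 0.6032 × 96500 / 0.896 = 64970 C
t = Q / I = 64970 / 16.0 = 4061 s = 1.13 h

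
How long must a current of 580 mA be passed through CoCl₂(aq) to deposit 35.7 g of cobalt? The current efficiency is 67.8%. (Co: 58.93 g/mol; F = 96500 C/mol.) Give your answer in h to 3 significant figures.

82.6 h

n(Co) = 35.7 / 58.93 = 0.6058 mol
Co²⁺ + 2e⁻ → Co, so n(e⁻) = 2 × 0.6058 = 1.212 mol
Q = 1.212 × 96500 / 0.678 = 1.725×10^5 C
t = Q / I = 1.725×10^5 / 0.580 = 2.974×10^5 s = 82.6 h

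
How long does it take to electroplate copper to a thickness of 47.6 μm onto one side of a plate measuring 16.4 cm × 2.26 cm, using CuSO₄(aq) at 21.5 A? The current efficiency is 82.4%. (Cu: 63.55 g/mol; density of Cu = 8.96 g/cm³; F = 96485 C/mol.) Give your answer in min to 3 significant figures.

Plated area = 16.4 × 2.26 = 37.06 cm²
Volume = 37.06 × 47.6×10⁻⁴ cm = 0.1764 cm³
m(Cu) = 0.1764 × 8.96 = 1.581 g
n(Cu) = 1.581 / 63.55 = 0.02488 mol; n(e⁻) = 2 × 0.02488 = 0.04976 mol
Q = 0.04976 × 96485 / 0.824 = 5827 C
t = 5827 / 21.5 = 271.0 s = 4.52 min

4.52 min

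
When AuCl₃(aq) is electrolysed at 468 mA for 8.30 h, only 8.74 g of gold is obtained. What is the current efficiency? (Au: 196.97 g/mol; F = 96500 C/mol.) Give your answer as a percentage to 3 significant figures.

Q = 0.468 × 29880 = 13980 C
n(e⁻) = 13980 / 96500 = 0.1449 mol
Au³⁺ + 3e⁻ → Au, so theoretical n(Au) = 0.04830 mol → 9.514 g
Efficiency = 8.74 / 9.514 = 0.9186 = 91.9%

91.9%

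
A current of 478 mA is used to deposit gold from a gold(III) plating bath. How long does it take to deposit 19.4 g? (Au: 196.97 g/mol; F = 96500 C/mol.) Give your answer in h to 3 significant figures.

n(Au) = 19.4 / 196.97 = 0.09849 mol
Au³⁺ + 3e⁻ → Au, so n(e⁻) = 3 × 0.09849 = 0.2955 mol
Q = 0.2955 × 96500 = 28520 C
t = Q / I = 28520 / 0.478 = 59670 s = 16.6 h

16.6 h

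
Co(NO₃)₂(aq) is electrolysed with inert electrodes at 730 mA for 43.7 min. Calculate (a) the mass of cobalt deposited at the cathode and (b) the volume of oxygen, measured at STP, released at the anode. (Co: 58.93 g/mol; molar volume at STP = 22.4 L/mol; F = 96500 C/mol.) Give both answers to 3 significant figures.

0.584 g Co; 0.111 L O₂

Q = 0.730 × 2622 = 1914 C; n(e⁻) = 1914 / 96500 = 0.01983 mol
Cathode: Co²⁺ + 2e⁻ → Co → n(Co) = 0.01983/2 = 0.009915 mol → 0.584 g
Anode: 2H₂O → O₂ + 4H⁺ + 4e⁻ → n(O₂) = 0.01983/4 = 0.004958 mol → 0.111 L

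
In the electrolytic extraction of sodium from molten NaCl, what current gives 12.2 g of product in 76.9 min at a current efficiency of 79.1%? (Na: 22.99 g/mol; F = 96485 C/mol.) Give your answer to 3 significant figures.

n(Na) = 12.2 / 22.99 = 0.5307 mol
Na⁺ + e⁻ → Na, so n(e⁻) = 0.5307 mol
Q = 0.5307 × 96485 / 0.791 = 64730 C
I = Q / t = 64730 / 4614 s = 14.0 A

14.0 A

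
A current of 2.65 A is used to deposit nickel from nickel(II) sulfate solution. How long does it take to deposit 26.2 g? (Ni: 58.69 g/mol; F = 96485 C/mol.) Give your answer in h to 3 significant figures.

9.03 h

n(Ni) = 26.2 / 58.69 = 0.4464 mol
Ni²⁺ + 2e⁻ → Ni, so n(e⁻) = 2 × 0.4464 = 0.8928 mol
Q = 0.8928 × 96485 = 86140 C
t = Q / I = 86140 / 2.65 = 32510 s = 9.03 h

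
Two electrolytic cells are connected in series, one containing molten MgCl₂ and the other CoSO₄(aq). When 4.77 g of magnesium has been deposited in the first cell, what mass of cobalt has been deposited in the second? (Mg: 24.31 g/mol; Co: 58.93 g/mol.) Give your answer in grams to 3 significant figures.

n(Mg) = 4.77 / 24.31 = 0.1962 mol
Mg²⁺ + 2e⁻ → Mg, so n(e⁻) = 2 × 0.1962 = 0.3924 mol
Since the cells are in series, n(e⁻) in the Co cell is also 0.3924 mol.
Co²⁺ + 2e⁻ → Co, so n(Co) = 0.3924 / 2 = 0.1962 mol
m(Co) = 0.1962 × 58.93 = 11.6 g

11.6 g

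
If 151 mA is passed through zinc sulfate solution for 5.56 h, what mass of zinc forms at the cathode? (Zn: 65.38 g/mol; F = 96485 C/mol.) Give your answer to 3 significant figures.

Charge passed = 0.151 × 20016 = 3022 C
Moles of electrons = 3022 / 96485 = 0.03132 mol
Zn²⁺ + 2e⁻ → Zn, so n(Zn) = 0.03132 / 2 = 0.01566 mol
m = 0.01566 × 65.38 = 1.02 g

1.02 g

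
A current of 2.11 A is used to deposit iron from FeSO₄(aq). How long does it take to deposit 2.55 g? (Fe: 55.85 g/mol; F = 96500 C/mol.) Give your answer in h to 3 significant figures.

n(Fe) = 2.55 / 55.85 = 0.04566 mol
Fe²⁺ + 2e⁻ → Fe, so n(e⁻) = 2 × 0.04566 = 0.09132 mol
Q = 0.09132 × 96500 = 8812 C
t = Q / I = 8812 / 2.11 = 4176 s = 1.16 h

1.16 h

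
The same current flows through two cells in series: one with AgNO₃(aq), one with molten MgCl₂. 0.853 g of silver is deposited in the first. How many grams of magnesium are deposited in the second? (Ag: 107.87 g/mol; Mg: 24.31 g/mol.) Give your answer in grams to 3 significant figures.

n(Ag) = 0.853 / 107.87 = 0.007908 mol
Ag⁺ + e⁻ → Ag, so n(e⁻) = 0.007908 mol
The cells are in series, so the same charge (and hence the same n(e⁻) = 0.007908 mol) passes through both.
Mg²⁺ + 2e⁻ → Mg, so n(Mg) = 0.007908 / 2 = 0.003954 mol
m(Mg) = 0.003954 × 24.31 = 0.0961 g

0.0961 g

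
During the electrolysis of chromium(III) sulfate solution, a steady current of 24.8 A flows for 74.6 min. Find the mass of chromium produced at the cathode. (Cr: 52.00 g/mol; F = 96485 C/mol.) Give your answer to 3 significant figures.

Q = 24.8 A × 4476 s = 1.110×10^5 C
n(e⁻) = Q/F = 1.110×10^5/96485 = 1.150 mol
Cr³⁺ + 3e⁻ → Cr, so n(Cr) = 1.150 / 3 = 0.3833 mol
m = 0.3833 × 52.00 = 19.9 g

19.9 g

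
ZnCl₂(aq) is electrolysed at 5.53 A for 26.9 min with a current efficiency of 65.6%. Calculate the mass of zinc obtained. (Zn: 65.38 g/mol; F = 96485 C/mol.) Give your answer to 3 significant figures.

1.98 g

Q = 5.53 × 1614 = 8925 C
n(e⁻) = 8925 / 96485 = 0.09250 mol
Zn²⁺ + 2e⁻ → Zn, so theoretical m(Zn) = 0.04625 × 65.38 = 3.024 g
Actual mass = 65.6% × 3.024 = 1.98 g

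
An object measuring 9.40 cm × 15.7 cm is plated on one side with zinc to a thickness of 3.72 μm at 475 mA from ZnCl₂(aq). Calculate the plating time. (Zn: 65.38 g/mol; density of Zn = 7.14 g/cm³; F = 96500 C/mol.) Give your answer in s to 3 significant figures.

Plated area = 9.40 × 15.7 = 147.6 cm²
Volume = 147.6 × 3.72×10⁻⁴ cm = 0.05491 cm³
m(Zn) = 0.05491 × 7.14 = 0.3921 g
n(Zn) = 0.3921 / 65.38 = 0.005997 mol; n(e⁻) = 2 × 0.005997 = 0.01199 mol
Q = 0.01199 × 96500 = 1157 C
t = 1157 / 0.475 = 2436 s

2440 s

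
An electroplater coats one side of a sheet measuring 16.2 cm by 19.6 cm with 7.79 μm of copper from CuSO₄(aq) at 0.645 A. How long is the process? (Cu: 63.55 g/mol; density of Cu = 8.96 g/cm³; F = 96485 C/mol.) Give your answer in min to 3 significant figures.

Plated area = 16.2 × 19.6 = 317.5 cm²
Volume = 317.5 × 7.79×10⁻⁴ cm = 0.2473 cm³
m(Cu) = 0.2473 × 8.96 = 2.216 g
n(Cu) = 2.216 / 63.55 = 0.03487 mol; n(e⁻) = 2 × 0.03487 = 0.06974 mol
Q = 0.06974 × 96485 = 6729 C
t = 6729 / 0.645 = 10430 s = 174 min

174 min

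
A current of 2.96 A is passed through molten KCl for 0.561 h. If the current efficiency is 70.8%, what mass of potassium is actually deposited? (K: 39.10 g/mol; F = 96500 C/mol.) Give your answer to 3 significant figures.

Q = 2.96 × 2019.6 = 5978 C
n(e⁻) = 5978 / 96500 = 0.06195 mol
K⁺ + e⁻ → K, so theoretical m(K) = 0.06195 × 39.10 = 2.422 g
Actual mass = 70.8% × 2.422 = 1.71 g

1.71 g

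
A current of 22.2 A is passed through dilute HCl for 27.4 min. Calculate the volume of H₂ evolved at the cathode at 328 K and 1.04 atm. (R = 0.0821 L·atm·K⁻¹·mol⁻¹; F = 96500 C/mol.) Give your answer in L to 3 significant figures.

4.90 L

Charge passed = 22.2 × 1644 = 36500 C
n(e⁻) = Q/F = 36500/96500 = 0.3782 mol
2H⁺ + 2e⁻ → H₂, so n(H₂) = 0.3782 / 2 = 0.1891 mol
V = nRT/P = 0.1891 × 0.0821 × 328 / 1.04 = 4.896 L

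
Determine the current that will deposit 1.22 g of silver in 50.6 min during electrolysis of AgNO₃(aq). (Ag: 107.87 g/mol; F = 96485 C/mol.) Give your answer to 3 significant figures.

0.359 A

n(Ag) = 1.22 / 107.87 = 0.01131 mol
Ag⁺ + e⁻ → Ag, so n(e⁻) = 0.01131 mol
Q = 0.01131 × 96485 = 1091 C
I = Q / t = 1091 / 3036 s = 0.359 A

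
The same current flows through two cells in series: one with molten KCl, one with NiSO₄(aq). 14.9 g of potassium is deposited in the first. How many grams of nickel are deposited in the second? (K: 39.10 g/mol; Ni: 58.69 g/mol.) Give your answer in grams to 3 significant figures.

11.2 g

n(K) = 14.9 / 39.10 = 0.3811 mol
K⁺ + e⁻ → K, so n(e⁻) = 0.3811 mol
The cells are in series, so the same charge (and hence the same n(e⁻) = 0.3811 mol) passes through both.
Ni²⁺ + 2e⁻ → Ni, so n(Ni) = 0.3811 / 2 = 0.1906 mol
m(Ni) = 0.1906 × 58.69 = 11.2 g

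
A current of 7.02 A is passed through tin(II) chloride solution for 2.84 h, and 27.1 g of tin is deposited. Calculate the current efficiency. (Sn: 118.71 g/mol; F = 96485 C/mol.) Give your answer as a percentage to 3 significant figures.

61.4%

Q = 7.02 × 10224 = 71770 C
n(e⁻) = 71770 / 96485 = 0.7438 mol
Sn²⁺ + 2e⁻ → Sn, so theoretical n(Sn) = 0.3719 mol → 44.15 g
Efficiency = 27.1 / 44.15 = 0.6138 = 61.4%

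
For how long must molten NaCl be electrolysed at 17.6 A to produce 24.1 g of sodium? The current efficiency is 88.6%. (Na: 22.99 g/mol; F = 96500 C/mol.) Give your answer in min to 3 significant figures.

108 min

n(Na) = 24.1 / 22.99 = 1.048 mol
Na⁺ + e⁻ → Na, so n(e⁻) = 1.048 mol
Q = 1.048 × 96500 / 0.886 = 1.141×10^5 C
t = Q / I = 1.141×10^5 / 17.6 = 6483 s = 108 min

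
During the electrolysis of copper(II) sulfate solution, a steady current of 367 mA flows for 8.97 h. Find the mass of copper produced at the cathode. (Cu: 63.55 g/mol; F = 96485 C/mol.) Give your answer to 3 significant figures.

Q = It = 0.367 × 32292 = 11850 C
Moles of electrons = 11850 / 96485 = 0.1228 mol
Cu²⁺ + 2e⁻ → Cu, so n(Cu) = 0.1228 / 2 = 0.06140 mol
m = 0.06140 × 63.55 = 3.90 g

3.90 g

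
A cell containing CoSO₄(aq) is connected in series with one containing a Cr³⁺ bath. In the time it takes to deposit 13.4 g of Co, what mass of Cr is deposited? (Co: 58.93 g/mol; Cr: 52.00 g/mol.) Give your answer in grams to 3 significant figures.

7.88 g

n(Co) = 13.4 / 58.93 = 0.2274 mol
Co²⁺ + 2e⁻ → Co, so n(e⁻) = 2 × 0.2274 = 0.4548 mol
In series, the same 0.4548 mol of electrons flows through the second cell.
Cr³⁺ + 3e⁻ → Cr, so n(Cr) = 0.4548 / 3 = 0.1516 mol
m(Cr) = 0.1516 × 52.00 = 7.88 g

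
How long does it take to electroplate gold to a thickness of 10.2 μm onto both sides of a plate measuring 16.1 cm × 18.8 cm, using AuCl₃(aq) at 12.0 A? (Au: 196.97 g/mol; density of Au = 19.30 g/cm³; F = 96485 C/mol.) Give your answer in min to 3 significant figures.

24.3 min

Plated area = 2 × 16.1 × 18.8 = 605.4 cm²
Volume = 605.4 × 10.2×10⁻⁴ cm = 0.6175 cm³
m(Au) = 0.6175 × 19.30 = 11.92 g
n(Au) = 11.92 / 196.97 = 0.06052 mol; n(e⁻) = 3 × 0.06052 = 0.1816 mol
Q = 0.1816 × 96485 = 17520 C
t = 17520 / 12.0 = 1460 s = 24.3 min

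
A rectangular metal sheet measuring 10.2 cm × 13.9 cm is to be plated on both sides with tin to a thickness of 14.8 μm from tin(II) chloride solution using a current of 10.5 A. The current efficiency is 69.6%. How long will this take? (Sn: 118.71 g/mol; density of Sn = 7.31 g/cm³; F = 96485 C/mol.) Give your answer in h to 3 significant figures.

0.190 h

Plated area = 2 × 10.2 × 13.9 = 283.6 cm²
Volume = 283.6 × 14.8×10⁻⁴ cm = 0.4197 cm³
m(Sn) = 0.4197 × 7.31 = 3.068 g
n(Sn) = 3.068 / 118.71 = 0.02584 mol; n(e⁻) = 2 × 0.02584 = 0.05168 mol
Q = 0.05168 × 96485 / 0.696 = 7164 C
t = 7164 / 10.5 = 682.3 s = 0.190 h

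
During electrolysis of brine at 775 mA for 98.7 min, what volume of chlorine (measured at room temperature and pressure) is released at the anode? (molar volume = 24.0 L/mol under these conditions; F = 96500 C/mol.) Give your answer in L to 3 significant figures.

0.571 L

Q = It = 0.775 × 5922 = 4590 C
n(e⁻) = Q/F = 4590/96500 = 0.04756 mol
2Cl⁻ → Cl₂ + 2e⁻, so n(Cl₂) = 0.04756 / 2 = 0.02378 mol
V = 0.02378 × 24.0 = 0.5707 L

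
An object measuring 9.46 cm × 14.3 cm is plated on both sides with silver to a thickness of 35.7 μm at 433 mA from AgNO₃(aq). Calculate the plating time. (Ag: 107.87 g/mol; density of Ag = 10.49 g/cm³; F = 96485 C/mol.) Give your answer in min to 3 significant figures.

Plated area = 2 × 9.46 × 14.3 = 270.6 cm²
Volume = 270.6 × 35.7×10⁻⁴ cm = 0.9660 cm³
m(Ag) = 0.9660 × 10.49 = 10.13 g
n(Ag) = 10.13 / 107.87 = 0.09391 mol; n(e⁻) = 0.09391 mol
Q = 0.09391 × 96485 = 9061 C
t = 9061 / 0.433 = 20930 s = 349 min

349 min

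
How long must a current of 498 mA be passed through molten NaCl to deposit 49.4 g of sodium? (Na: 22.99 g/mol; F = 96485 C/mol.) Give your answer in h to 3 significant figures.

n(Na) = 49.4 / 22.99 = 2.149 mol
Na⁺ + e⁻ → Na, so n(e⁻) = 2.149 mol
Q = 2.149 × 96485 = 2.073×10^5 C
t = Q / I = 2.073×10^5 / 0.498 = 4.163×10^5 s = 116 h

116 h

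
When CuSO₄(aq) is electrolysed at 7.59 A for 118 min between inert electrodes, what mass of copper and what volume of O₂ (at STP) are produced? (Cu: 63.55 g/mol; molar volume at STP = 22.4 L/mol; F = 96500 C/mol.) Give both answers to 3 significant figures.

Q = 7.59 × 7080 = 53740 C; n(e⁻) = 53740 / 96500 = 0.5569 mol
Cathode: Cu²⁺ + 2e⁻ → Cu → n(Cu) = 0.5569/2 = 0.2785 mol → 17.7 g
Anode: 2H₂O → O₂ + 4H⁺ + 4e⁻ → n(O₂) = 0.5569/4 = 0.1392 mol → 3.12 L

17.7 g Cu; 3.12 L O₂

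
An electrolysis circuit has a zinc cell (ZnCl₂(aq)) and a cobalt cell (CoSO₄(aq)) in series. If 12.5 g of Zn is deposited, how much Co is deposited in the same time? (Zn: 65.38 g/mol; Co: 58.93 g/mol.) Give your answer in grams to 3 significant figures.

n(Zn) = 12.5 / 65.38 = 0.1912 mol
Zn²⁺ + 2e⁻ → Zn, so n(e⁻) = 2 × 0.1912 = 0.3824 mol
The cells are in series, so the same charge (and hence the same n(e⁻) = 0.3824 mol) passes through both.
Co²⁺ + 2e⁻ → Co, so n(Co) = 0.3824 / 2 = 0.1912 mol
m(Co) = 0.1912 × 58.93 = 11.3 g

11.3 g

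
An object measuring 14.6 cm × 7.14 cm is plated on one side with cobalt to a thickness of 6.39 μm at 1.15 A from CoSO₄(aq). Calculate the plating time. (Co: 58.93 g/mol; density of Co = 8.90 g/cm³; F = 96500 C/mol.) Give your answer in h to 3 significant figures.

0.469 h

Plated area = 14.6 × 7.14 = 104.2 cm²
Volume = 104.2 × 6.39×10⁻⁴ cm = 0.06658 cm³
m(Co) = 0.06658 × 8.90 = 0.5926 g
n(Co) = 0.5926 / 58.93 = 0.01006 mol; n(e⁻) = 2 × 0.01006 = 0.02012 mol
Q = 0.02012 × 96500 = 1942 C
t = 1942 / 1.15 = 1689 s = 0.469 h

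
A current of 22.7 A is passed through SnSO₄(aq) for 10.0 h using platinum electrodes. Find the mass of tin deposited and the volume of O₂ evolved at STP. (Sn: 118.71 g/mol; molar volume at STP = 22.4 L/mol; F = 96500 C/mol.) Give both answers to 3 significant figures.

Q = 22.7 × 36000 = 8.172×10^5 C; n(e⁻) = 8.172×10^5 / 96500 = 8.468 mol
Cathode: Sn²⁺ + 2e⁻ → Sn → n(Sn) = 8.468/2 = 4.234 mol → 503 g
Anode: 2H₂O → O₂ + 4H⁺ + 4e⁻ → n(O₂) = 8.468/4 = 2.117 mol → 47.4 L

503 g Sn; 47.4 L O₂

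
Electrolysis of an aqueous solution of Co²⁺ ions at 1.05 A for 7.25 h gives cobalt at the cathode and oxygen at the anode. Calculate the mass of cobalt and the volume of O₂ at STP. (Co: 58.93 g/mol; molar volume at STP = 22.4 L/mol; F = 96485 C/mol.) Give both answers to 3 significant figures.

8.37 g Co; 1.59 L O₂

Q = 1.05 × 26100 = 27410 C; n(e⁻) = 27410 / 96485 = 0.2841 mol
Cathode: Co²⁺ + 2e⁻ → Co → n(Co) = 0.2841/2 = 0.1421 mol → 8.37 g
Anode: 2H₂O → O₂ + 4H⁺ + 4e⁻ → n(O₂) = 0.2841/4 = 0.07103 mol → 1.59 L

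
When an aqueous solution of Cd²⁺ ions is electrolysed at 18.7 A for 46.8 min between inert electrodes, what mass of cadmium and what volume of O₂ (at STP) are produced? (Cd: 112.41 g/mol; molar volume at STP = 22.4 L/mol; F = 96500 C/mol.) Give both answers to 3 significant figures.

30.6 g Cd; 3.05 L O₂

Q = 18.7 × 2808 = 52510 C; n(e⁻) = 52510 / 96500 = 0.5441 mol
Cathode: Cd²⁺ + 2e⁻ → Cd → n(Cd) = 0.5441/2 = 0.2721 mol → 30.6 g
Anode: 2H₂O → O₂ + 4H⁺ + 4e⁻ → n(O₂) = 0.5441/4 = 0.1360 mol → 3.05 L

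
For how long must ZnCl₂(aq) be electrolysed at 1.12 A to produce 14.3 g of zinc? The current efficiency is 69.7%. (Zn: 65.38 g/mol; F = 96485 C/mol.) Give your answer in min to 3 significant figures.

n(Zn) = 14.3 / 65.38 = 0.2187 mol
Zn²⁺ + 2e⁻ → Zn, so n(e⁻) = 2 × 0.2187 = 0.4374 mol
Q = 0.4374 × 96485 / 0.697 = 60550 C
t = Q / I = 60550 / 1.12 = 54060 s = 901 min

901 min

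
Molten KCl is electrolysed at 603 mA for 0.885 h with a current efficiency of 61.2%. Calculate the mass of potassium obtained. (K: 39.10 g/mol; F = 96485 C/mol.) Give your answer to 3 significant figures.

0.476 g

Q = 0.603 × 3186 = 1921 C
n(e⁻) = 1921 / 96485 = 0.01991 mol
K⁺ + e⁻ → K, so theoretical m(K) = 0.01991 × 39.10 = 0.7785 g
Actual mass = 61.2% × 0.7785 = 0.476 g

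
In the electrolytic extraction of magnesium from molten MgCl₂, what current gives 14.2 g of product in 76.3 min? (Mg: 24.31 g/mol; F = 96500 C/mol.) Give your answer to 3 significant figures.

n(Mg) = 14.2 / 24.31 = 0.5841 mol
Mg²⁺ + 2e⁻ → Mg, so n(e⁻) = 2 × 0.5841 = 1.168 mol
Q = 1.168 × 96500 = 1.127×10^5 C
I = Q / t = 1.127×10^5 / 4578 s = 24.6 A

24.6 A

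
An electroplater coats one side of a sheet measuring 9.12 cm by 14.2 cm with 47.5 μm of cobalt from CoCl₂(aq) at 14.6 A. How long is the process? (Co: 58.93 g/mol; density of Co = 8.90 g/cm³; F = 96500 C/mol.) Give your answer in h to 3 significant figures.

0.341 h

Plated area = 9.12 × 14.2 = 129.5 cm²
Volume = 129.5 × 47.5×10⁻⁴ cm = 0.6151 cm³
m(Co) = 0.6151 × 8.90 = 5.474 g
n(Co) = 5.474 / 58.93 = 0.09289 mol; n(e⁻) = 2 × 0.09289 = 0.1858 mol
Q = 0.1858 × 96500 = 17930 C
t = 17930 / 14.6 = 1228 s = 0.341 h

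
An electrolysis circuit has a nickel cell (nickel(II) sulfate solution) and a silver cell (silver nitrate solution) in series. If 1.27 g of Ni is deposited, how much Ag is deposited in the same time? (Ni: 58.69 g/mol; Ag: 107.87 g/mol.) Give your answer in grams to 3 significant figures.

n(Ni) = 1.27 / 58.69 = 0.02164 mol
Ni²⁺ + 2e⁻ → Ni, so n(e⁻) = 2 × 0.02164 = 0.04328 mol
Same current for the same time ⇒ same n(e⁻) = 0.04328 mol in both cells.
Ag⁺ + e⁻ → Ag, so n(Ag) = 0.04328 mol
m(Ag) = 0.04328 × 107.87 = 4.67 g

4.67 g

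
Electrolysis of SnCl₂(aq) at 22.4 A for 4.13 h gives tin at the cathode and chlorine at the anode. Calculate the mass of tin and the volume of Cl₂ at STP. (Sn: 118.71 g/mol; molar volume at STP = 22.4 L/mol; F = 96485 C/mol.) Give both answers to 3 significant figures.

Q = 22.4 × 14868 = 3.330×10^5 C; n(e⁻) = 3.330×10^5 / 96485 = 3.451 mol
Cathode: Sn²⁺ + 2e⁻ → Sn → n(Sn) = 3.451/2 = 1.726 mol → 205 g
Anode: 2Cl⁻ → Cl₂ + 2e⁻ → n(Cl₂) = 3.451/2 = 1.726 mol → 38.7 L

205 g Sn; 38.7 L Cl₂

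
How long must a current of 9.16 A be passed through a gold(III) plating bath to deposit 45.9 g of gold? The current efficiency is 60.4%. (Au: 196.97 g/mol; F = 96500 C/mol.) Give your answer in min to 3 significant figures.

203 min

n(Au) = 45.9 / 196.97 = 0.2330 mol
Au³⁺ + 3e⁻ → Au, so n(e⁻) = 3 × 0.2330 = 0.6990 mol
Q = 0.6990 × 96500 / 0.604 = 1.117×10^5 C
t = Q / I = 1.117×10^5 / 9.16 = 12190 s = 203 min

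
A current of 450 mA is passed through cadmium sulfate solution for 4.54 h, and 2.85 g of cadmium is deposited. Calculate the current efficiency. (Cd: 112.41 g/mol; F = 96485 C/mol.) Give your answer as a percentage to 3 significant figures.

66.5%

Q = 0.450 × 16344 = 7355 C
n(e⁻) = 7355 / 96485 = 0.07623 mol
Cd²⁺ + 2e⁻ → Cd, so theoretical n(Cd) = 0.03812 mol → 4.285 g
Efficiency = 2.85 / 4.285 = 0.6651 = 66.5%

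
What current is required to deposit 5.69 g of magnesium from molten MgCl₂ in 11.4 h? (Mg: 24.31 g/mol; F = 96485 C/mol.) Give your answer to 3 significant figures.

n(Mg) = 5.69 / 24.31 = 0.2341 mol
Mg²⁺ + 2e⁻ → Mg, so n(e⁻) = 2 × 0.2341 = 0.4682 mol
Q = 0.4682 × 96485 = 45170 C
I = Q / t = 45170 / 41040 s = 1.10 A

1.10 A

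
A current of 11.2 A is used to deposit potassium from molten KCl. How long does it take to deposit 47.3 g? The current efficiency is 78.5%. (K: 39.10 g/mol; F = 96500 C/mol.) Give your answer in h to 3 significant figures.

3.69 h

n(K) = 47.3 / 39.10 = 1.210 mol
K⁺ + e⁻ → K, so n(e⁻) = 1.210 mol
Q = 1.210 × 96500 / 0.785 = 1.487×10^5 C
t = Q / I = 1.487×10^5 / 11.2 = 13280 s = 3.69 h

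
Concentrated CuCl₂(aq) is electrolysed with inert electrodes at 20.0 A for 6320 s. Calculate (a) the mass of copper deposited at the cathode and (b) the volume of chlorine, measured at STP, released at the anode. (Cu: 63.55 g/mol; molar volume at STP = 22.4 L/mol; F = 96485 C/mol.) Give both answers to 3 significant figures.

41.6 g Cu; 14.7 L Cl₂

Q = 20.0 × 6320 = 1.264×10^5 C; n(e⁻) = 1.264×10^5 / 96485 = 1.310 mol
Cathode: Cu²⁺ + 2e⁻ → Cu → n(Cu) = 1.310/2 = 0.6550 mol → 41.6 g
Anode: 2Cl⁻ → Cl₂ + 2e⁻ → n(Cl₂) = 1.310/2 = 0.6550 mol → 14.7 L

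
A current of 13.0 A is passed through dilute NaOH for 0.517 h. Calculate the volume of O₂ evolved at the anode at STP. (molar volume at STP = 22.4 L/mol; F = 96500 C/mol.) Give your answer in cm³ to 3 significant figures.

1400 cm³

Q = It = 13.0 × 1861.2 = 24200 C
n(e⁻) = 24200 / 96500 = 0.2508 mol
2H₂O → O₂ + 4H⁺ + 4e⁻, so n(O₂) = 0.2508 / 4 = 0.06270 mol
V = 0.06270 × 22.4 = 1.404 L
= 1400 cm³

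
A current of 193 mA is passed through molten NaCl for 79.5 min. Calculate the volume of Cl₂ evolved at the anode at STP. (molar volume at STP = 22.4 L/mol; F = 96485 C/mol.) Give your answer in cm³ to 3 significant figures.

Q = It = 0.193 × 4770 = 920.6 C
Moles of electrons = 920.6 / 96485 = 0.009541 mol
2Cl⁻ → Cl₂ + 2e⁻, so n(Cl₂) = 0.009541 / 2 = 0.004771 mol
V = 0.004771 × 22.4 = 0.1069 L
= 107 cm³

107 cm³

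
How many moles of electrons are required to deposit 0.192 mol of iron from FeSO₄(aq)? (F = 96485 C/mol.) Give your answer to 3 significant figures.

0.384 mol

Fe²⁺ + 2e⁻ → Fe, so n(e⁻) = 2 × 0.192 = 0.3840 mol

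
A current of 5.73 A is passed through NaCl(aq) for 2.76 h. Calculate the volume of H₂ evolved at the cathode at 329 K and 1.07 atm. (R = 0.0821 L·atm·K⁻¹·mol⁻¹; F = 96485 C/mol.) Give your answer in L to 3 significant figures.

7.45 L

Q = It = 5.73 × 9936 = 56930 C
n(e⁻) = Q/F = 56930/96485 = 0.5900 mol
2H⁺ + 2e⁻ → H₂, so n(H₂) = 0.5900 / 2 = 0.2950 mol
V = nRT/P = 0.2950 × 0.0821 × 329 / 1.07 = 7.447 L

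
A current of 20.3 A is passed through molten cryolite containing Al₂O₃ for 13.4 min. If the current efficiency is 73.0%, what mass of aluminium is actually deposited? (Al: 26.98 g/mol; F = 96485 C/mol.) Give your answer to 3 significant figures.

1.11 g

Q = 20.3 × 804 = 16320 C
n(e⁻) = 16320 / 96485 = 0.1691 mol
Al³⁺ + 3e⁻ → Al, so theoretical m(Al) = 0.05637 × 26.98 = 1.521 g
Actual mass = 73.0% × 1.521 = 1.11 g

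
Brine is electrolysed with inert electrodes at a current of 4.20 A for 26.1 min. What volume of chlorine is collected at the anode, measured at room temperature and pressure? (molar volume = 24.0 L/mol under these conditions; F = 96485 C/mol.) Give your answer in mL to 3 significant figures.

Q = 4.20 A × 1566 s = 6577 C
n(e⁻) = Q/F = 6577/96485 = 0.06817 mol
2Cl⁻ → Cl₂ + 2e⁻, so n(Cl₂) = 0.06817 / 2 = 0.03409 mol
V = 0.03409 × 24.0 = 0.8182 L
= 818 mL

818 mL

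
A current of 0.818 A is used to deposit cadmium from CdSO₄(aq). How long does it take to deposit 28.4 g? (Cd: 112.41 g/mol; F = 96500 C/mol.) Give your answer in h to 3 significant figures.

n(Cd) = 28.4 / 112.41 = 0.2526 mol
Cd²⁺ + 2e⁻ → Cd, so n(e⁻) = 2 × 0.2526 = 0.5052 mol
Q = 0.5052 × 96500 = 48750 C
t = Q / I = 48750 / 0.818 = 59600 s = 16.6 h

16.6 h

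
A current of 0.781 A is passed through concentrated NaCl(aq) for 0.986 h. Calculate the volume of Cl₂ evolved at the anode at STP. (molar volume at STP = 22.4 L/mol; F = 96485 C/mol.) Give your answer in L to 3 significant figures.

0.322 L

Q = It = 0.781 × 3549.6 = 2772 C
n(e⁻) = 2772 / 96485 = 0.02873 mol
2Cl⁻ → Cl₂ + 2e⁻, so n(Cl₂) = 0.02873 / 2 = 0.01437 mol
V = 0.01437 × 22.4 = 0.3219 L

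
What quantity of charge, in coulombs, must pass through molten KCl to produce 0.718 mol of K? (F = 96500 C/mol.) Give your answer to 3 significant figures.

69300 C

K⁺ + e⁻ → K, so n(e⁻) = 1 × 0.718 = 0.7180 mol
Q = 0.7180 × 96500 = 69290 C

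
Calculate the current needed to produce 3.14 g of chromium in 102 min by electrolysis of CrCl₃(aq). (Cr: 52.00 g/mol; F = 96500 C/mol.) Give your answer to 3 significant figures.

n(Cr) = 3.14 / 52.00 = 0.06038 mol
Cr³⁺ + 3e⁻ → Cr, so n(e⁻) = 3 × 0.06038 = 0.1811 mol
Q = 0.1811 × 96500 = 17480 C
I = Q / t = 17480 / 6120 s = 2.86 A

2.86 A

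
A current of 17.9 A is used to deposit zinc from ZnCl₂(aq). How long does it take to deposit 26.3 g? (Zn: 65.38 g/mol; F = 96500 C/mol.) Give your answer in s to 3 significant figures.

n(Zn) = 26.3 / 65.38 = 0.4023 mol
Zn²⁺ + 2e⁻ → Zn, so n(e⁻) = 2 × 0.4023 = 0.8046 mol
Q = 0.8046 × 96500 = 77640 C
t = Q / I = 77640 / 17.9 = 4337 s

4340 s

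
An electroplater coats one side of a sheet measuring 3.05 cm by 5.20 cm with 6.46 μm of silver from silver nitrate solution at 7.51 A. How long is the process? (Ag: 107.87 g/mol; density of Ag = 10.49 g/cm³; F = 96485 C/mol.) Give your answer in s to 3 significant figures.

Plated area = 3.05 × 5.20 = 15.86 cm²
Volume = 15.86 × 6.46×10⁻⁴ cm = 0.01025 cm³
m(Ag) = 0.01025 × 10.49 = 0.1075 g
n(Ag) = 0.1075 / 107.87 = 9.966×10^-4 mol; n(e⁻) = 9.966×10^-4 mol
Q = 9.966×10^-4 × 96485 = 96.16 C
t = 96.16 / 7.51 = 12.80 s

12.8 s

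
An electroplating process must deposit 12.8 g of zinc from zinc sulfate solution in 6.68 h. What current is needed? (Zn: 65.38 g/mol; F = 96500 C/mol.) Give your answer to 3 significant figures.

1.57 A

n(Zn) = 12.8 / 65.38 = 0.1958 mol
Zn²⁺ + 2e⁻ → Zn, so n(e⁻) = 2 × 0.1958 = 0.3916 mol
Q = 0.3916 × 96500 = 37790 C
I = Q / t = 37790 / 24048 s = 1.57 A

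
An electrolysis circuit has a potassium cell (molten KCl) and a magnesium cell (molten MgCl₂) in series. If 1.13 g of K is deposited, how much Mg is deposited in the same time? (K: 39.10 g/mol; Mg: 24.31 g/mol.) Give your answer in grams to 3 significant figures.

0.351 g

n(K) = 1.13 / 39.10 = 0.02890 mol
K⁺ + e⁻ → K, so n(e⁻) = 0.02890 mol
Same current for the same time ⇒ same n(e⁻) = 0.02890 mol in both cells.
Mg²⁺ + 2e⁻ → Mg, so n(Mg) = 0.02890 / 2 = 0.01445 mol
m(Mg) = 0.01445 × 24.31 = 0.351 g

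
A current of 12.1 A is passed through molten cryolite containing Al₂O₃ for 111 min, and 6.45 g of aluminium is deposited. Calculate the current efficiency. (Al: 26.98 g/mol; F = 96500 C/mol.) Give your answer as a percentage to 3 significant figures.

Q = 12.1 × 6660 = 80590 C
n(e⁻) = 80590 / 96500 = 0.8351 mol
Al³⁺ + 3e⁻ → Al, so theoretical n(Al) = 0.2784 mol → 7.511 g
Efficiency = 6.45 / 7.511 = 0.8587 = 85.9%

85.9%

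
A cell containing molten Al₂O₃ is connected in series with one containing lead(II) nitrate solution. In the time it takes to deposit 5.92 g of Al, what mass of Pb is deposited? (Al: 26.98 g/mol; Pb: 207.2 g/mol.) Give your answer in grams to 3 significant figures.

n(Al) = 5.92 / 26.98 = 0.2194 mol
Al³⁺ + 3e⁻ → Al, so n(e⁻) = 3 × 0.2194 = 0.6582 mol
In series, the same 0.6582 mol of electrons flows through the second cell.
Pb²⁺ + 2e⁻ → Pb, so n(Pb) = 0.6582 / 2 = 0.3291 mol
m(Pb) = 0.3291 × 207.2 = 68.2 g

68.2 g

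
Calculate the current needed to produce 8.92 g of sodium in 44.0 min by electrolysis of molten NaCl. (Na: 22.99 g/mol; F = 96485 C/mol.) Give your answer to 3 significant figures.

n(Na) = 8.92 / 22.99 = 0.3880 mol
Na⁺ + e⁻ → Na, so n(e⁻) = 0.3880 mol
Q = 0.3880 × 96485 = 37440 C
I = Q / t = 37440 / 2640 s = 14.2 A

14.2 A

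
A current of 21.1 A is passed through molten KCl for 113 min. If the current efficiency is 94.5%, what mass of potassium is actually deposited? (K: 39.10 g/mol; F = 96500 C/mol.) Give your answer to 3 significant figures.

54.8 g

Q = 21.1 × 6780 = 1.431×10^5 C
n(e⁻) = 1.431×10^5 / 96500 = 1.483 mol
K⁺ + e⁻ → K, so theoretical m(K) = 1.483 × 39.10 = 57.99 g
Actual mass = 94.5% × 57.99 = 54.8 g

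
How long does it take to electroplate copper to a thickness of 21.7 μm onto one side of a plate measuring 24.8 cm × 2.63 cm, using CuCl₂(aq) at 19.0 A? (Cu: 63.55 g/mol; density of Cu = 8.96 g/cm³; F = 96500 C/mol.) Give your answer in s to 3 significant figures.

203 s

Plated area = 24.8 × 2.63 = 65.22 cm²
Volume = 65.22 × 21.7×10⁻⁴ cm = 0.1415 cm³
m(Cu) = 0.1415 × 8.96 = 1.268 g
n(Cu) = 1.268 / 63.55 = 0.01995 mol; n(e⁻) = 2 × 0.01995 = 0.03990 mol
Q = 0.03990 × 96500 = 3850 C
t = 3850 / 19.0 = 202.6 s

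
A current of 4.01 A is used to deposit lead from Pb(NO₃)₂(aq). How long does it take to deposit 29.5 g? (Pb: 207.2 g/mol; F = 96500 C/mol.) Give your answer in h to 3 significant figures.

n(Pb) = 29.5 / 207.2 = 0.1424 mol
Pb²⁺ + 2e⁻ → Pb, so n(e⁻) = 2 × 0.1424 = 0.2848 mol
Q = 0.2848 × 96500 = 27480 C
t = Q / I = 27480 / 4.01 = 6853 s = 1.90 h

1.90 h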